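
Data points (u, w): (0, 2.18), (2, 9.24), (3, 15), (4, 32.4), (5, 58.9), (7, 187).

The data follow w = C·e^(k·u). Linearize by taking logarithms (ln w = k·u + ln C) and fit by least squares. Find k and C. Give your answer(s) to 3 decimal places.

Let Y = ln w. Fitting Y = k·u + ln C by least squares:
Σu = 21.0000, Σ(u)² = 103.0000, Σln w = 18.4960, Σu·ln w = 83.4808.
Normal system: [[103.0000, 21.0000]; [21.0000, 6]]·[k, ln C]ᵀ = [83.4808, 18.4960]ᵀ.
Δ = 103.0000·6 − (21.0000)² = 177.0000; k = (83.4808·6 − 21.0000·18.4960)/177.0000 = 0.63542, ln C = (103.0000·18.4960 − 21.0000·83.4808)/177.0000 = 0.85872, so C = exp(0.85872) = 2.36013.

k = 0.635, C = 2.360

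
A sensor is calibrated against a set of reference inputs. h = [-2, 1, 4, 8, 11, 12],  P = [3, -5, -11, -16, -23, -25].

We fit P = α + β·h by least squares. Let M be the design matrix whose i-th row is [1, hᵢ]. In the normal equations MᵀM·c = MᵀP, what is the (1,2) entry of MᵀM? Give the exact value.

34

Row 1 ↔ basis 1, column 2 ↔ basis h, so (MᵀM)_{1,2} = Σᵢ h = (1)·(-2) + (1)·(1) + (1)·(4) + (1)·(8) + (1)·(11) + (1)·(12) = 34.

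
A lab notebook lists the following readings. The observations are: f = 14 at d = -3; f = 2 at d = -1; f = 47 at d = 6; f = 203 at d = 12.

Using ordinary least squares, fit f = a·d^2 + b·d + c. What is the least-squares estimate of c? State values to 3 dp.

Entries of AᵀA: Σd^2·d^2 = 22114, Σd^2·d = 1916, Σd^2 = 190, Σd·d = 190, Σd = 14, Σ1 = 4.
Right-hand side: Σd^2·f = 31052, Σd·f = 2674, Σf = 266.
Normal equations: [[22114, 1916, 190]; [1916, 190, 14]; [190, 14, 4]]·[a, b, c]ᵀ = [31052, 2674, 266]ᵀ.
Solving the 3×3 system (Gaussian elimination) gives a = 11564/7793, b = -6265/7793, c = -9128/7793.

c = -1.171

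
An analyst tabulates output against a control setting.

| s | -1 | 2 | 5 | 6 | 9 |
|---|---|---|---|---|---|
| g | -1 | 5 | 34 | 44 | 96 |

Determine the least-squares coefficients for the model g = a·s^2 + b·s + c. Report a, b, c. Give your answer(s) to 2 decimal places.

a = 1.04, b = 1.43, c = -0.94

From the data, Σs^2·s^2 = 8499, Σs^2·s = 1077, Σs^2 = 147, Σs·s = 147, Σs = 21, Σ1 = 5.
Moment sums: Σs^2·g = 10229, Σs·g = 1309, Σg = 178.
Normal equations: [[8499, 1077, 147]; [1077, 147, 21]; [147, 21, 5]]·[a, b, c]ᵀ = [10229, 1309, 178]ᵀ.
Inverting the 3×3 Gram matrix, [a, b, c]ᵀ = [4963/4776, 2269/1592, -373/398]ᵀ.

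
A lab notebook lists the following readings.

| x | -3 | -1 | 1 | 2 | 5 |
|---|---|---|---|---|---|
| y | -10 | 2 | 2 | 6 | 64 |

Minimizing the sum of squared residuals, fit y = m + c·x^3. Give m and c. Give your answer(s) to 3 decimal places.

Sums needed: Σ1 = 5, Σx^3 = 106, Σx^3·x^3 = 16420.
Moment sums: Σy = 64, Σx^3·y = 8318.
Determinant 5·16420 − 106² = 70864.
m = (64·16420 − 106·8318)/70864 = 42293/17716; c = (5·8318 − 106·64)/70864 = 17403/35432.

m = 2.387, c = 0.491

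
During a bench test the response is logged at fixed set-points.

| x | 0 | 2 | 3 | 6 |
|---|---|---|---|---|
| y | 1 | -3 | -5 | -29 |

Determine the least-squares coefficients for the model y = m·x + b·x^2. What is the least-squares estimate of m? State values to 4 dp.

m = 0.8973

Sums needed: Σx·x = 49, Σx·x^2 = 251, Σx^2·x^2 = 1393.
Right-hand side: Σx·y = -195, Σx^2·y = -1101.
Normal equations: [[49, 251]; [251, 1393]]·[m, b]ᵀ = [-195, -1101]ᵀ.
Eliminating b: 1393·(row 1) − 251·(row 2) gives 5256·m = 1393·(-195) − 251·(-1101) = 4716, so m = 131/146.
Then b = ((-1101) − 251·(131/146))/1393 = -139/146.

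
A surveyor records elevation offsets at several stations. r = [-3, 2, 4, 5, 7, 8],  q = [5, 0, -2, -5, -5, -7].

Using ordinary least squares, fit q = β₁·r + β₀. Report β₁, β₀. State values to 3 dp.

β₁ = -1.082, β₀ = 1.816

The normal system XᵀX·[β₁, β₀]ᵀ = Xᵀq is [[167, 23]; [23, 6]]·[β₁, β₀]ᵀ = [-139, -14]ᵀ.
det = 167·6 − 23² = 473.
β₁ = ((-139)·6 − 23·(-14))/473 = -512/473; β₀ = (167·(-14) − 23·(-139))/473 = 859/473.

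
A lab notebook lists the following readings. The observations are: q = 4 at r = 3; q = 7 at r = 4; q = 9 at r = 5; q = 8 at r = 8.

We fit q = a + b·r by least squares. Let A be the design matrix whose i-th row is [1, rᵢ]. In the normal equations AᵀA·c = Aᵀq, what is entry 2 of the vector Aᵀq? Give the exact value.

Entry 2 ↔ basis r, so (Aᵀq)_{2} = Σᵢ (r)·qᵢ = (3)·(4) + (4)·(7) + (5)·(9) + (8)·(8) = 149.

149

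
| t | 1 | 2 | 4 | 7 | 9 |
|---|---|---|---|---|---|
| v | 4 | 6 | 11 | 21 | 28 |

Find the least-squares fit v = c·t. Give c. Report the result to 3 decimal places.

Sums needed: Σt·t = 151.
Right-hand side: Σt·v = 459.
So MᵀM·[c]ᵀ = Mᵀv: [[151]]·[c]ᵀ = [459]ᵀ.
c = 459/151 = 3.03974.

c = 3.040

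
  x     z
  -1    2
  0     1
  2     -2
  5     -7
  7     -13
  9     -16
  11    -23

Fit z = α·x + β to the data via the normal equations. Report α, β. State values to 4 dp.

Entries of MᵀM: Σx·x = 281, Σx = 33, Σ1 = 7.
Moment sums: Σx·z = -529, Σz = -58.
Δ = 281·7 − 33² = 878.
α = ((-529)·7 − 33·(-58))/878 = -1789/878; β = (281·(-58) − 33·(-529))/878 = 1159/878.

α = -2.0376, β = 1.3200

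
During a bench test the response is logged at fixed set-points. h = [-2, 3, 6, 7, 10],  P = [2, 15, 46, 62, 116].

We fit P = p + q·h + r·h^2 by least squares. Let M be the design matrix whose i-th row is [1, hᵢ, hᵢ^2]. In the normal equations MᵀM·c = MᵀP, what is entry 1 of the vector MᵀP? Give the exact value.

Entry 1 ↔ basis 1, so (MᵀP)_{1} = Σᵢ Pᵢ = (1)·(2) + (1)·(15) + (1)·(46) + (1)·(62) + (1)·(116) = 241.

241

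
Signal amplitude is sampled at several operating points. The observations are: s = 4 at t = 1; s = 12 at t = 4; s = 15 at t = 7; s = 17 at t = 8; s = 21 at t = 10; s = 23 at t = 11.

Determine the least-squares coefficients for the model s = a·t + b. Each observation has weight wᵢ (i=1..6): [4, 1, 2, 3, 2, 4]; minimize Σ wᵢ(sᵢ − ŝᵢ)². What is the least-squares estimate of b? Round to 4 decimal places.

From the data, Σwᵢ·t·t = 994, Σwᵢ·t = 110, Σwᵢ·1 = 16.
And Σwᵢ·t·s = 2114, Σwᵢ·s = 243.
So AᵀWA·[a, b]ᵀ = AᵀWs: [[994, 110]; [110, 16]]·[a, b]ᵀ = [2114, 243]ᵀ.
Eliminating b: 16·(row 1) − 110·(row 2) gives 3804·a = 16·2114 − 110·243 = 7094, so a = 3547/1902.
Then b = (243 − 110·(3547/1902))/16 = 4501/1902.

b = 2.3665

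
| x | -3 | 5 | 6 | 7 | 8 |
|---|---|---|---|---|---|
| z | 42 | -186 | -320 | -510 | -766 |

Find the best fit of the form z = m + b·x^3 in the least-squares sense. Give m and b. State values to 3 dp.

Compute the Gram sums: Σ1 = 5, Σx^3 = 1169, Σx^3·x^3 = 442803.
And Σz = -1740, Σx^3·z = -660626.
MᵀM·[m, b]ᵀ = Mᵀz becomes [[5, 1169]; [1169, 442803]]·[m, b]ᵀ = [-1740, -660626]ᵀ.
Δ = 5·442803 − 1169² = 847454.
m = ((-1740)·442803 − 1169·(-660626))/847454 = 897287/423727; b = (5·(-660626) − 1169·(-1740))/847454 = -634535/423727.

m = 2.118, b = -1.498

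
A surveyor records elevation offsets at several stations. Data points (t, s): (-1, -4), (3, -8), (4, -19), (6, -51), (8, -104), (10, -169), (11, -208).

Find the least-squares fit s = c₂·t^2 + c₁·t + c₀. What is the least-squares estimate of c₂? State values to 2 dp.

Normal-equation sums: Σt^2·t^2 = 30371, Σt^2·t = 3149, Σt^2 = 347, Σt·t = 347, Σt = 41, Σ1 = 7.
For Aᵀs: Σt^2·s = -50940, Σt·s = -5212, Σs = -563.
Inverting the 3×3 Gram matrix, [c₂, c₁, c₀]ᵀ = [-566057/280956, 881297/280956, 50247/46826]ᵀ.

c₂ = -2.01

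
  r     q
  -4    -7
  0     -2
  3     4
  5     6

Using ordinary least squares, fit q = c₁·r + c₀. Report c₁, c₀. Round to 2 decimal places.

c₁ = 1.50, c₀ = -1.25

From the data, Σr·r = 50, Σr = 4, Σ1 = 4.
And Σr·q = 70, Σq = 1.
AᵀA·[c₁, c₀]ᵀ = Aᵀq becomes [[50, 4]; [4, 4]]·[c₁, c₀]ᵀ = [70, 1]ᵀ.
Eliminating c₀: 4·(row 1) − 4·(row 2) gives 184·c₁ = 4·70 − 4·1 = 276, so c₁ = 3/2.
Then c₀ = (1 − 4·(3/2))/4 = -5/4.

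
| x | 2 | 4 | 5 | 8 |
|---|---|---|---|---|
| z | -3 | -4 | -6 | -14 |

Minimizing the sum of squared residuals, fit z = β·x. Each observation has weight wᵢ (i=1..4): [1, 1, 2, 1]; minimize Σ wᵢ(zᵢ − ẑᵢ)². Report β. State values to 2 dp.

Setting ∂/∂β … = 0 gives: 134·β = -194.
(Σwᵢ·x·x = 134, Σwᵢ·x·z = -194.)
β = (-194)/134 = -1.44776.

β = -1.45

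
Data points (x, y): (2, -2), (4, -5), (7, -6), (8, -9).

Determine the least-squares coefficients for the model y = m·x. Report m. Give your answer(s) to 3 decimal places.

Normal-equation sums: Σx·x = 133.
Right-hand side: Σx·y = -138.
So MᵀM·[m]ᵀ = Mᵀy: [[133]]·[m]ᵀ = [-138]ᵀ.
Hence m = -138 / 133 ≈ -1.03759.

m = -1.038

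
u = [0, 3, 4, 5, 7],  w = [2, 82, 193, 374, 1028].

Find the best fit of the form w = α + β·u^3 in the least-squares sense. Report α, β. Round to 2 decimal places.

MᵀM·[α, β]ᵀ = Mᵀw reads: 5·α + 559·β = 1679;  559·α + 138099·β = 413920.
(Σ1 = 5, Σu^3 = 559, Σu^3·u^3 = 138099, Σw = 1679, Σu^3·w = 413920.)
Eliminating β: 138099·(row 1) − 559·(row 2) gives 378014·α = 138099·1679 − 559·413920 = 486941, so α = 5351/4154.
Then β = (413920 − 559·(5351/4154))/138099 = 12429/4154.

α = 1.29, β = 2.99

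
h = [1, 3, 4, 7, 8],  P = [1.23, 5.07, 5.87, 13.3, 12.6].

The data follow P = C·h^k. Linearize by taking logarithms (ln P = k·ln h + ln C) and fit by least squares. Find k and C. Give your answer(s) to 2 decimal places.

k = 1.15, C = 1.28

Let Y = ln P. Fitting Y = k·ln h + ln C by least squares:
Sums: Σln h = 6.5103, Σ(ln h)² = 11.2394, Σln P = 8.7217, Σln h·ln P = 14.5412.
Normal system: [[11.2394, 6.5103]; [6.5103, 5]]·[k, ln C]ᵀ = [14.5412, 8.7217]ᵀ.
Solving (det = 13.8136): k = 1.15290, ln C = 0.24320, so C = exp(0.24320) = 1.27532.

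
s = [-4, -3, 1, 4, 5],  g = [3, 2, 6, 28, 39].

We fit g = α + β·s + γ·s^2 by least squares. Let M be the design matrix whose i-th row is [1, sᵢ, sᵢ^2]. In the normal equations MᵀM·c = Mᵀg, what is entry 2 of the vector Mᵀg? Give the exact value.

Entry 2 ↔ basis s, so (Mᵀg)_{2} = Σᵢ (s)·gᵢ = (-4)·(3) + (-3)·(2) + (1)·(6) + (4)·(28) + (5)·(39) = 295.

295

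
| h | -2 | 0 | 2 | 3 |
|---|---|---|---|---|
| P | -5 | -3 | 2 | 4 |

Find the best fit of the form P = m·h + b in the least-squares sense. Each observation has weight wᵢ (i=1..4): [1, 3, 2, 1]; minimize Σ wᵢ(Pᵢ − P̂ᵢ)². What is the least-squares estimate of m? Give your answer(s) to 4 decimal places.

m = 1.9672

Setting ∂/∂m … = 0 gives: 21·m + 5·b = 30;  5·m + 7·b = -6.
Eliminating b: 7·(row 1) − 5·(row 2) gives 122·m = 7·30 − 5·(-6) = 240, so m = 120/61.
Then b = ((-6) − 5·(120/61))/7 = -138/61.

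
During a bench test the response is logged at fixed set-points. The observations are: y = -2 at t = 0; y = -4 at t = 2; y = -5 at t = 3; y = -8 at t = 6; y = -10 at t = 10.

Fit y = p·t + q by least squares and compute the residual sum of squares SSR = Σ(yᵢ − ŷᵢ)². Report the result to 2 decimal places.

SSR = 0.99

Forming AᵀA = [[149, 21]; [21, 5]] and Aᵀy = [-171, -29]ᵀ gives AᵀA·[p, q]ᵀ = Aᵀy.
Eliminating q: 5·(row 1) − 21·(row 2) gives 304·p = 5·(-171) − 21·(-29) = -246, so p = -123/152.
Then q = ((-29) − 21·(-123/152))/5 = -365/152.
Residuals: 61/152, 3/152, -13/76, -113/152, 75/152; SSR = 75/76.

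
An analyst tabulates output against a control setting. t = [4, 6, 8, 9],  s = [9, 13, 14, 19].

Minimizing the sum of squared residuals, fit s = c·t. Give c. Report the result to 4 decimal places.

c = 2.0152

The normal equations are: 197·c = 397.
(Σt·t = 197, Σt·s = 397.)
c = 397/197 = 2.01523.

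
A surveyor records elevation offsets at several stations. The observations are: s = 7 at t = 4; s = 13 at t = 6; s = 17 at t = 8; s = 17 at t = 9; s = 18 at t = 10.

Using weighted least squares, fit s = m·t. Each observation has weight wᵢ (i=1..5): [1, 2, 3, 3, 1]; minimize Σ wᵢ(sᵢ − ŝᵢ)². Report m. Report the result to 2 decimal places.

The normal system MᵀWM·[m]ᵀ = MᵀWs is [[623]]·[m]ᵀ = [1231]ᵀ.
Hence m = 1231 / 623 ≈ 1.97592.

m = 1.98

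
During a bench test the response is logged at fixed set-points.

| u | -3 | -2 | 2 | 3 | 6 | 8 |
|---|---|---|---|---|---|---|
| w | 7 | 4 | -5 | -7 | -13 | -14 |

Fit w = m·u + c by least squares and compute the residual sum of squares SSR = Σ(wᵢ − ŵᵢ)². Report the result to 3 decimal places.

Normal-equation sums: Σu·u = 126, Σu = 14, Σ1 = 6.
Moment sums: Σu·w = -250, Σw = -28.
det = 126·6 − 14² = 560.
m = ((-250)·6 − 14·(-28))/560 = -277/140; c = (126·(-28) − 14·(-250))/560 = -1/20.
Residuals: 39/35, 13/140, -139/140, -71/70, -151/140, 263/140; SSR = 557/70.

SSR = 7.957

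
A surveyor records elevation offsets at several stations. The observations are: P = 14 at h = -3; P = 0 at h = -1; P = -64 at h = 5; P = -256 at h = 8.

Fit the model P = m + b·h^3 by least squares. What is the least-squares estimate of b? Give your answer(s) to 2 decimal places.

b = -0.50

From the data, Σ1 = 4, Σh^3 = 609, Σh^3·h^3 = 278499.
Moment sums: ΣP = -306, Σh^3·P = -139450.
Eliminating b: 278499·(row 1) − 609·(row 2) gives 743115·m = 278499·(-306) − 609·(-139450) = -295644, so m = -98548/247705.
Then b = ((-139450) − 609·(-98548/247705))/278499 = -371446/743115.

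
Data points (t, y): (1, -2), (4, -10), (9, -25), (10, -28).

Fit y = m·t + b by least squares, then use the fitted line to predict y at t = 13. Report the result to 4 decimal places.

Normal-equation sums: Σt·t = 198, Σt = 24, Σ1 = 4.
Moment sums: Σt·y = -547, Σy = -65.
So MᵀM·[m, b]ᵀ = Mᵀy: [[198, 24]; [24, 4]]·[m, b]ᵀ = [-547, -65]ᵀ.
Δ = 198·4 − 24² = 216.
m = ((-547)·4 − 24·(-65))/216 = -157/54; b = (198·(-65) − 24·(-547))/216 = 43/36.
At t = 13: ŷ = (-157/54)·(13) + (43/36)·(1) = -3953/108.

ŷ = -36.6019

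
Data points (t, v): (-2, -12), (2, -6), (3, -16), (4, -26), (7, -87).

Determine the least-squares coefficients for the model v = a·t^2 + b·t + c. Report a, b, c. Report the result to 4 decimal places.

a = -1.9438, b = 1.4001, c = -1.4411

MᵀM·[a, b, c]ᵀ = Mᵀv reads: 2770·a + 434·b + 82·c = -4895;  434·a + 82·b + 14·c = -749;  82·a + 14·b + 5·c = -147.
Inverting the 3×3 Gram matrix, [a, b, c]ᵀ = [-46699/24024, 4805/3432, -2885/2002]ᵀ.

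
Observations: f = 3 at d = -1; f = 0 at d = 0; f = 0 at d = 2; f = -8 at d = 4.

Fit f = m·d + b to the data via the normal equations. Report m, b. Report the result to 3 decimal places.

Compute the Gram sums: Σd·d = 21, Σd = 5, Σ1 = 4.
For Mᵀf: Σd·f = -35, Σf = -5.
Normal equations: [[21, 5]; [5, 4]]·[m, b]ᵀ = [-35, -5]ᵀ.
Δ = 21·4 − 5² = 59.
m = ((-35)·4 − 5·(-5))/59 = -115/59; b = (21·(-5) − 5·(-35))/59 = 70/59.

m = -1.949, b = 1.186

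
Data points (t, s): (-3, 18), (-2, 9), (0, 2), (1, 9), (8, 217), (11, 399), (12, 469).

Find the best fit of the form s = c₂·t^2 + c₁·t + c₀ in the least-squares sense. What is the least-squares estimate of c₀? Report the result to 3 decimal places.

Entries of XᵀX: Σt^2·t^2 = 39571, Σt^2·t = 3537, Σt^2 = 343, Σt·t = 343, Σt = 27, Σ1 = 7.
Right-hand side: Σt^2·s = 129910, Σt·s = 11690, Σs = 1123.
So XᵀX·[c₂, c₁, c₀]ᵀ = Xᵀs: [[39571, 3537, 343]; [3537, 343, 27]; [343, 27, 7]]·[c₂, c₁, c₀]ᵀ = [129910, 11690, 1123]ᵀ.
Row-reducing yields c₂ = 1860575/624806, c₁ = 286051/89258, c₀ = 672591/312403.

c₀ = 2.153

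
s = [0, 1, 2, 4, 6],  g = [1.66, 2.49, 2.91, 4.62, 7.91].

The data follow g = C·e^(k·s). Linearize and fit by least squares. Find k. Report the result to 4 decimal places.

Taking logs, ln g = k·s + ln C, so regress ln g on s.
Σs = 13.0000, Σ(s)² = 57.0000, Σln g = 6.0858, Σs·ln g = 21.5789.
Normal system: [[57.0000, 13.0000]; [13.0000, 5]]·[k, ln C]ᵀ = [21.5789, 6.0858]ᵀ.
Solving (det = 116.0000): k = 0.24810, ln C = 0.57210.

k = 0.2481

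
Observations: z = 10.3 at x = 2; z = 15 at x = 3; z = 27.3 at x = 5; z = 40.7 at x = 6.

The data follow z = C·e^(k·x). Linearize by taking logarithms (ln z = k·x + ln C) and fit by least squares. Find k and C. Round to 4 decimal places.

With ln zᵢ as the transformed response and xᵢ as the regressor:
Σx = 16.0000, Σ(x)² = 74.0000, Σln z = 12.0533, Σx·ln z = 51.5602.
Normal system: [[74.0000, 16.0000]; [16.0000, 4]]·[k, ln C]ᵀ = [51.5602, 12.0533]ᵀ.
Slope k = (n·Σx·ln z − Σx·Σln z)/(n·Σ(x)² − (Σx)²) = (4·51.5602 − 16.0000·12.0533)/40.0000 = 0.33470; ln C = (Σln z − k·Σx)/n = 1.67453, so C = exp(1.67453) = 5.33626.

k = 0.3347, C = 5.3363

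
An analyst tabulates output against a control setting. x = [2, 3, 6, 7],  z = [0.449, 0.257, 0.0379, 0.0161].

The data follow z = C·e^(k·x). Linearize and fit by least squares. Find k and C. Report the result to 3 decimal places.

With ln zᵢ as the transformed response and xᵢ as the regressor:
Σx = 18.0000, Σ(x)² = 98.0000, Σln z = -9.5612, Σx·ln z = -54.2169.
Normal system: [[98.0000, 18.0000]; [18.0000, 4]]·[k, ln C]ᵀ = [-54.2169, -9.5612]ᵀ.
Δ = 98.0000·4 − (18.0000)² = 68.0000; k = (-54.2169·4 − 18.0000·-9.5612)/68.0000 = -0.65834, ln C = (98.0000·-9.5612 − 18.0000·-54.2169)/68.0000 = 0.57222, so C = exp(0.57222) = 1.77220.

k = -0.658, C = 1.772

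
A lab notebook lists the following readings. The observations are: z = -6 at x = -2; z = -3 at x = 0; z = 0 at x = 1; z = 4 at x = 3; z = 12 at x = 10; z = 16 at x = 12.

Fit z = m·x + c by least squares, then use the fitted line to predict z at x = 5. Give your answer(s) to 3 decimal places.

With design matrix A, AᵀA = [[258, 24]; [24, 6]] and Aᵀz = [336, 23]ᵀ.
Determinant 258·6 − 24² = 972.
m = (336·6 − 24·23)/972 = 122/81; c = (258·23 − 24·336)/972 = -355/162.
At x = 5: ẑ = (122/81)·(5) + (-355/162)·(1) = 865/162.

ẑ = 5.340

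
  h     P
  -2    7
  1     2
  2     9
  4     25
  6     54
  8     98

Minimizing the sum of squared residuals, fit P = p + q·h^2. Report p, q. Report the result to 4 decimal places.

The normal equations are: 6·p + 125·q = 195;  125·p + 5681·q = 8682.
(Σ1 = 6, Σh^2 = 125, Σh^2·h^2 = 5681, ΣP = 195, Σh^2·P = 8682.)
Δ = 6·5681 − 125² = 18461.
p = (195·5681 − 125·8682)/18461 = 22545/18461; q = (6·8682 − 125·195)/18461 = 27717/18461.

p = 1.2212, q = 1.5014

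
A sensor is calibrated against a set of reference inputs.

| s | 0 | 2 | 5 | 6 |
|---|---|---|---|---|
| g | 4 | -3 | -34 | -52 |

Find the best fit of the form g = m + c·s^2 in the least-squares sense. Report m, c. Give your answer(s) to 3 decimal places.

Forming MᵀM = [[4, 65]; [65, 1937]] and Mᵀg = [-85, -2734]ᵀ gives MᵀM·[m, c]ᵀ = Mᵀg.
Δ = 4·1937 − 65² = 3523.
m = ((-85)·1937 − 65·(-2734))/3523 = 1005/271; c = (4·(-2734) − 65·(-85))/3523 = -5411/3523.

m = 3.708, c = -1.536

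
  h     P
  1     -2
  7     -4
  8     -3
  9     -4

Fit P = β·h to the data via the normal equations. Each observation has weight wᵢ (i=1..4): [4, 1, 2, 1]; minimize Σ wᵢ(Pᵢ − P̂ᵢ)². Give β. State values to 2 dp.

From the data, Σwᵢ·h·h = 262.
Right-hand side: Σwᵢ·h·P = -120.
Normal equations: [[262]]·[β]ᵀ = [-120]ᵀ.
β = (-120)/262 = -0.458015.

β = -0.46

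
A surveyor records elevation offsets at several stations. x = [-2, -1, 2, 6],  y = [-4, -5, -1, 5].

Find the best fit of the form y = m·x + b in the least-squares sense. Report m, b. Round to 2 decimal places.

m = 1.22, b = -2.77

Forming AᵀA = [[45, 5]; [5, 4]] and Aᵀy = [41, -5]ᵀ gives AᵀA·[m, b]ᵀ = Aᵀy.
Determinant 45·4 − 5² = 155.
m = (41·4 − 5·(-5))/155 = 189/155; b = (45·(-5) − 5·41)/155 = -86/31.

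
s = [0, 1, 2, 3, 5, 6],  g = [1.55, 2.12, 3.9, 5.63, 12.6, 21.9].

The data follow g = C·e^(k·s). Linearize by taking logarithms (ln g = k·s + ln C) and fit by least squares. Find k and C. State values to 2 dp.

k = 0.44, C = 1.50

Taking logs, ln g = k·s + ln C, so regress ln g on s.
Σs = 17.0000, Σ(s)² = 75.0000, Σln g = 9.8989, Σs·ln g = 39.8451.
Normal system: [[75.0000, 17.0000]; [17.0000, 6]]·[k, ln C]ᵀ = [39.8451, 9.8989]ᵀ.
Slope k = (n·Σs·ln g − Σs·Σln g)/(n·Σ(s)² − (Σs)²) = (6·39.8451 − 17.0000·9.8989)/161.0000 = 0.43968; ln C = (Σln g − k·Σs)/n = 0.40406, so C = exp(0.40406) = 1.49790.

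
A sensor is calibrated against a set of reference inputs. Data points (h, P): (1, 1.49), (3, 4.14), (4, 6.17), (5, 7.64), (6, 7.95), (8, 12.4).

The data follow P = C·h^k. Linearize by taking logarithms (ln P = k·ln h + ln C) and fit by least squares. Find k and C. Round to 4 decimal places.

k = 1.0007, C = 1.4653

With ln Pᵢ as the transformed response and ln hᵢ as the regressor:
Sums: Σln h = 7.9655, Σ(ln h)² = 13.2535, Σln P = 10.2634, Σln h·ln P = 16.3061.
Normal system: [[13.2535, 7.9655]; [7.9655, 6]]·[k, ln C]ᵀ = [16.3061, 10.2634]ᵀ.
Solving (det = 16.0713): k = 1.00071, ln C = 0.38204, so C = exp(0.38204) = 1.46527.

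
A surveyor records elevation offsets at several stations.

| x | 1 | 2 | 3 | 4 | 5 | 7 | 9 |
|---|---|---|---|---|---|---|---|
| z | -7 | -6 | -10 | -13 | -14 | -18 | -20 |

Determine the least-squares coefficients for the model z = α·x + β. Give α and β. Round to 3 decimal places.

α = -1.829, β = -4.470

Setting ∂/∂α … = 0 gives: 185·α + 31·β = -477;  31·α + 7·β = -88.
Eliminating β: 7·(row 1) − 31·(row 2) gives 334·α = 7·(-477) − 31·(-88) = -611, so α = -611/334.
Then β = ((-88) − 31·(-611/334))/7 = -1493/334.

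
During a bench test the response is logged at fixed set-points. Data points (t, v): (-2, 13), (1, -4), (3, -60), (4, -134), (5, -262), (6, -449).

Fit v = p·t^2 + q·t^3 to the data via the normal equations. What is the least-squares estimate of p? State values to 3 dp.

p = -0.571

Entries of MᵀM: Σt^2·t^2 = 2275, Σt^2·t^3 = 12137, Σt^3·t^3 = 67171.
Moment sums: Σt^2·v = -25350, Σt^3·v = -140038.
Eliminating q: 67171·(row 1) − 12137·(row 2) gives 5507256·p = 67171·(-25350) − 12137·(-140038) = -3143644, so p = -785911/1376814.
Then q = ((-140038) − 12137·(-785911/1376814))/67171 = -2728375/1376814.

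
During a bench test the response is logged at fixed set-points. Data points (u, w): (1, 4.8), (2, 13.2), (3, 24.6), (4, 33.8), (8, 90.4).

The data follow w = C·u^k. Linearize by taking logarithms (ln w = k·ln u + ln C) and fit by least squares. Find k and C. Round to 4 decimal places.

k = 1.4077, C = 4.9286

With ln wᵢ as the transformed response and ln uᵢ as the regressor:
Σln u = 5.2575, Σ(ln u)² = 7.9333, Σln w = 15.3763, Σln u·ln w = 19.5538.
Equations: 7.9333·k + 5.2575·ln C = 19.5538;  5.2575·k + 5·ln C = 15.3763.
Δ = 7.9333·5 − (5.2575)² = 12.0252; k = (19.5538·5 − 5.2575·15.3763)/12.0252 = 1.40771, ln C = (7.9333·15.3763 − 5.2575·19.5538)/12.0252 = 1.59505, so C = exp(1.59505) = 4.92857.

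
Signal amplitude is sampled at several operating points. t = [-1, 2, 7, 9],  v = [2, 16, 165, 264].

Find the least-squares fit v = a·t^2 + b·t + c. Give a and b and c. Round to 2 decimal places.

Setting ∂/∂a … = 0 gives: 8979·a + 1079·b + 135·c = 29535;  1079·a + 135·b + 17·c = 3561;  135·a + 17·b + 4·c = 447.
(Σt^2·t^2 = 8979, Σt^2·t = 1079, Σt^2 = 135, Σt·t = 135, Σt = 17, Σ1 = 4, Σt^2·v = 29535, Σt·v = 3561, Σv = 447.)
Inverting the 3×3 Gram matrix, [a, b, c]ᵀ = [1077/356, 753/356, 117/178]ᵀ.

a = 3.03, b = 2.12, c = 0.66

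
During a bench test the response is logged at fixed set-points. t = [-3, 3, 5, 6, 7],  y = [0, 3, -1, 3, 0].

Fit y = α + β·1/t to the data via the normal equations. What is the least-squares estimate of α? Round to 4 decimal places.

The normal equations are: 5·α + (107/210)·β = 5;  (107/210)·α + (1521/4900)·β = 13/10.
Determinant 5·(1521/4900) − (107/210)² = 14249/11025.
α = (5·(1521/4900) − (107/210)·(13/10))/(14249/11025) = 19617/28498; β = (5·(13/10) − (107/210)·5)/(14249/11025) = 43575/14249.

α = 0.6884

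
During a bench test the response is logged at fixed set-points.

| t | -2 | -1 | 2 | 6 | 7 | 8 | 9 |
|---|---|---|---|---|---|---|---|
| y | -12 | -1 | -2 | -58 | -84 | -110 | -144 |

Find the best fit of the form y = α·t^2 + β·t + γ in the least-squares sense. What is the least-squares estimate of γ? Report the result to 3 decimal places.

γ = 1.903

Entries of XᵀX: Σt^2·t^2 = 14387, Σt^2·t = 1799, Σt^2 = 239, Σt·t = 239, Σt = 29, Σ1 = 7.
Right-hand side: Σt^2·y = -24965, Σt·y = -3091, Σy = -411.
XᵀX·[α, β, γ]ᵀ = Xᵀy becomes [[14387, 1799, 239]; [1799, 239, 29]; [239, 29, 7]]·[α, β, γ]ᵀ = [-24965, -3091, -411]ᵀ.
Row-reducing yields α = -308797/150249, β = 346501/150249, γ = 8665/4553.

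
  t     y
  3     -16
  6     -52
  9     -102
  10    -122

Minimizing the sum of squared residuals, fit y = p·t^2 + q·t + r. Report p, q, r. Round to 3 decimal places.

Normal-equation sums: Σt^2·t^2 = 17938, Σt^2·t = 1972, Σt^2 = 226, Σt·t = 226, Σt = 28, Σ1 = 4.
And Σt^2·y = -22478, Σt·y = -2498, Σy = -292.
Inverting the 3×3 Gram matrix, [p, q, r]ᵀ = [-26/33, -269/55, 949/165]ᵀ.

p = -0.788, q = -4.891, r = 5.752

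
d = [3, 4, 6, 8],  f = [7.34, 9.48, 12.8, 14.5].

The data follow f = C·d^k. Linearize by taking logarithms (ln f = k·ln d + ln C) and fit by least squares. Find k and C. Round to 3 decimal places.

Linearized form: ln f = k·ln d + ln C. From the 4 transformed points,
AᵀA = [[10.6632, 6.3561]; [6.3561, 4]], rhs = [15.4367, 9.4661]ᵀ  (here Σln d = 6.3561, Σ(ln d)² = 10.6632, Σln f = 9.4661, Σln d·ln f = 15.4367).
Slope k = (n·Σln d·ln f − Σln d·Σln f)/(n·Σ(ln d)² − (Σln d)²) = (4·15.4367 − 6.3561·9.4661)/2.2529 = 0.70089; ln C = (Σln f − k·Σln d)/n = 1.25279, so C = exp(1.25279) = 3.50011.

k = 0.701, C = 3.500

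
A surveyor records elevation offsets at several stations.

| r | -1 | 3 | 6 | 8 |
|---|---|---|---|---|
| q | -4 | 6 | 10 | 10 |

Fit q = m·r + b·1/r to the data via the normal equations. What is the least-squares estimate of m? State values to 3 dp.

Normal-equation sums: Σr·r = 110, Σr·1/r = 4, Σ1/r·1/r = 665/576.
And Σr·q = 162, Σ1/r·q = 107/12.
AᵀA·[m, b]ᵀ = Aᵀq becomes [[110, 4]; [4, 665/576]]·[m, b]ᵀ = [162, 107/12]ᵀ.
Determinant 110·(665/576) − 4² = 31967/288.
m = (162·(665/576) − 4·(107/12))/(31967/288) = 43593/31967; b = (110·(107/12) − 4·162)/(31967/288) = 95856/31967.

m = 1.364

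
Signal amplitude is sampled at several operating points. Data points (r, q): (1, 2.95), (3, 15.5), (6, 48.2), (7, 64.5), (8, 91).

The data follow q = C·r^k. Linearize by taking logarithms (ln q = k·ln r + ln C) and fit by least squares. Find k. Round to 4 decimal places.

Taking logs, ln q = k·ln r + ln C, so regress ln q on ln r.
Σln r = 6.9157, Σ(ln r)² = 12.5280, Σln q = 16.3755, Σln r·ln q = 27.4429.
Normal system: [[12.5280, 6.9157]; [6.9157, 5]]·[k, ln C]ᵀ = [27.4429, 16.3755]ᵀ.
Solving (det = 14.8127): k = 1.61791, ln C = 1.03730.

k = 1.6179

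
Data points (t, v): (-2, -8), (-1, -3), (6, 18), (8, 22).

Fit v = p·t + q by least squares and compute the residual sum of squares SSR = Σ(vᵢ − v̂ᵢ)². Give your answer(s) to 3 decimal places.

SSR = 3.987

From the data, Σt·t = 105, Σt = 11, Σ1 = 4.
And Σt·v = 303, Σv = 29.
Normal equations: [[105, 11]; [11, 4]]·[p, q]ᵀ = [303, 29]ᵀ.
Eliminating q: 4·(row 1) − 11·(row 2) gives 299·p = 4·303 − 11·29 = 893, so p = 893/299.
Then q = (29 − 11·(893/299))/4 = -288/299.
Residuals: -318/299, 284/299, 24/23, -278/299; SSR = 1192/299.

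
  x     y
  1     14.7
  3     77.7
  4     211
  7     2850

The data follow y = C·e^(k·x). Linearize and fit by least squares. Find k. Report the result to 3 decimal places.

k = 0.882

Linearized form: ln y = k·x + ln C. From the 4 transformed points,
XᵀX = [[75.0000, 15.0000]; [15.0000, 4]], rhs = [92.8394, 20.3476]ᵀ  (here Σx = 15.0000, Σ(x)² = 75.0000, Σln y = 20.3476, Σx·ln y = 92.8394).
Slope k = (n·Σx·ln y − Σx·Σln y)/(n·Σ(x)² − (Σx)²) = (4·92.8394 − 15.0000·20.3476)/75.0000 = 0.88191; ln C = (Σln y − k·Σx)/n = 1.77976.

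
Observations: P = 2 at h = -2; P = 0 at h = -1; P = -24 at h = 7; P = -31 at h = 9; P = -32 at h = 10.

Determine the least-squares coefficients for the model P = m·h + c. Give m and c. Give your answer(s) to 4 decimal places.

From the data, Σh·h = 235, Σh = 23, Σ1 = 5.
Right-hand side: Σh·P = -771, ΣP = -85.
So XᵀX·[m, c]ᵀ = XᵀP: [[235, 23]; [23, 5]]·[m, c]ᵀ = [-771, -85]ᵀ.
Determinant 235·5 − 23² = 646.
m = ((-771)·5 − 23·(-85))/646 = -50/17; c = (235·(-85) − 23·(-771))/646 = -59/17.

m = -2.9412, c = -3.4706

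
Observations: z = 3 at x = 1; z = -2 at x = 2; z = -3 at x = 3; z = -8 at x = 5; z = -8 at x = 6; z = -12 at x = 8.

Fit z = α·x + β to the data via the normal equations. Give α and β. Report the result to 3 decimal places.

α = -1.981, β = 3.254

With design matrix M, MᵀM = [[139, 25]; [25, 6]] and Mᵀz = [-194, -30]ᵀ.
Δ = 139·6 − 25² = 209.
α = ((-194)·6 − 25·(-30))/209 = -414/209; β = (139·(-30) − 25·(-194))/209 = 680/209.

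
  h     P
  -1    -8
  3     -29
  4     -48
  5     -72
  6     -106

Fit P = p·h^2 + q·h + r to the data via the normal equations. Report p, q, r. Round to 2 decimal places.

With design matrix M, MᵀM = [[2259, 431, 87]; [431, 87, 17]; [87, 17, 5]] and MᵀP = [-6653, -1267, -263]ᵀ.
Row-reducing yields p = -12800/4351, q = 3716/4351, r = -18777/4351.

p = -2.94, q = 0.85, r = -4.32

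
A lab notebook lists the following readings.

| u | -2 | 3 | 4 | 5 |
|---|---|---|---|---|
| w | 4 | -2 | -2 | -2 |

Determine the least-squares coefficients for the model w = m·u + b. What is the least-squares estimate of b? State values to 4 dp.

b = 1.8276

Entries of AᵀA: Σu·u = 54, Σu = 10, Σ1 = 4.
And Σu·w = -32, Σw = -2.
So AᵀA·[m, b]ᵀ = Aᵀw: [[54, 10]; [10, 4]]·[m, b]ᵀ = [-32, -2]ᵀ.
Eliminating b: 4·(row 1) − 10·(row 2) gives 116·m = 4·(-32) − 10·(-2) = -108, so m = -27/29.
Then b = ((-2) − 10·(-27/29))/4 = 53/29.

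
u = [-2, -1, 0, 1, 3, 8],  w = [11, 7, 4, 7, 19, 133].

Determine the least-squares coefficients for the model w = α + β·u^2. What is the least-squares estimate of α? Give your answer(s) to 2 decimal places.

Forming MᵀM = [[6, 79]; [79, 4195]] and Mᵀw = [181, 8741]ᵀ gives MᵀM·[α, β]ᵀ = Mᵀw.
Δ = 6·4195 − 79² = 18929.
α = (181·4195 − 79·8741)/18929 = 68756/18929; β = (6·8741 − 79·181)/18929 = 38147/18929.

α = 3.63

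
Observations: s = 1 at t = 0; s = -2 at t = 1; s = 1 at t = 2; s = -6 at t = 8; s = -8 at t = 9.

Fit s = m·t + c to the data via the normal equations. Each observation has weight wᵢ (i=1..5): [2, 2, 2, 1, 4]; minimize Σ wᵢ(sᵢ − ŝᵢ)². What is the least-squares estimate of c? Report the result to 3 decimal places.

c = 0.892

Sums needed: Σwᵢ·t·t = 398, Σwᵢ·t = 50, Σwᵢ·1 = 11.
And Σwᵢ·t·s = -336, Σwᵢ·s = -38.
Eliminating c: 11·(row 1) − 50·(row 2) gives 1878·m = 11·(-336) − 50·(-38) = -1796, so m = -898/939.
Then c = ((-38) − 50·(-898/939))/11 = 838/939.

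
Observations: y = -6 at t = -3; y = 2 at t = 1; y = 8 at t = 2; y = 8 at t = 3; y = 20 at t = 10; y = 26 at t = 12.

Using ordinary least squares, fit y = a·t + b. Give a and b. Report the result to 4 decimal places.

a = 2.0287, b = 1.2139

AᵀA·[a, b]ᵀ = Aᵀy reads: 267·a + 25·b = 572;  25·a + 6·b = 58.
(Σt·t = 267, Σt = 25, Σ1 = 6, Σt·y = 572, Σy = 58.)
Determinant 267·6 − 25² = 977.
a = (572·6 − 25·58)/977 = 1982/977; b = (267·58 − 25·572)/977 = 1186/977.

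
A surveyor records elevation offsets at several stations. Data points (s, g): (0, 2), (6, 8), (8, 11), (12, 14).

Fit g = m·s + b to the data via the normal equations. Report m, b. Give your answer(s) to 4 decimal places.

m = 1.0200, b = 2.1200

Setting ∂/∂m … = 0 gives: 244·m + 26·b = 304;  26·m + 4·b = 35.
det = 244·4 − 26² = 300.
m = (304·4 − 26·35)/300 = 51/50; b = (244·35 − 26·304)/300 = 53/25.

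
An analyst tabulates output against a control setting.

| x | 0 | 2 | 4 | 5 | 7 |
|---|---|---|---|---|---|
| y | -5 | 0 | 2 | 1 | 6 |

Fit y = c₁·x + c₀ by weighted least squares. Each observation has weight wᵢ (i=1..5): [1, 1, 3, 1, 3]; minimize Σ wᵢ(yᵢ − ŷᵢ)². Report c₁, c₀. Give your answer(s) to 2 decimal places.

c₁ = 1.43, c₀ = -4.13

With design matrix M, MᵀWM = [[224, 40]; [40, 9]] and MᵀWy = [155, 20]ᵀ.
Eliminating c₀: 9·(row 1) − 40·(row 2) gives 416·c₁ = 9·155 − 40·20 = 595, so c₁ = 595/416.
Then c₀ = (20 − 40·(595/416))/9 = -215/52.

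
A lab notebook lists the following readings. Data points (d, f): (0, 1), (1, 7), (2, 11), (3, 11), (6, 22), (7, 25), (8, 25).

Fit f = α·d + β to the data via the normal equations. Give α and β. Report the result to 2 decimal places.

Forming AᵀA = [[163, 27]; [27, 7]] and Aᵀf = [569, 102]ᵀ gives AᵀA·[α, β]ᵀ = Aᵀf.
Δ = 163·7 − 27² = 412.
α = (569·7 − 27·102)/412 = 1229/412; β = (163·102 − 27·569)/412 = 1263/412.

α = 2.98, β = 3.07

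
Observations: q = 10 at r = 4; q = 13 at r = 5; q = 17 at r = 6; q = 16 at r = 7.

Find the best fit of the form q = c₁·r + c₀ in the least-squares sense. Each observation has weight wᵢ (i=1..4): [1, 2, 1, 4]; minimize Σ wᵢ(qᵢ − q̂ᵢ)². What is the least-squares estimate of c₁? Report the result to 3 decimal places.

c₁ = 1.800

Forming XᵀWX = [[298, 48]; [48, 8]] and XᵀWq = [720, 117]ᵀ gives XᵀWX·[c₁, c₀]ᵀ = XᵀWq.
Determinant 298·8 − 48² = 80.
c₁ = (720·8 − 48·117)/80 = 9/5; c₀ = (298·117 − 48·720)/80 = 153/40.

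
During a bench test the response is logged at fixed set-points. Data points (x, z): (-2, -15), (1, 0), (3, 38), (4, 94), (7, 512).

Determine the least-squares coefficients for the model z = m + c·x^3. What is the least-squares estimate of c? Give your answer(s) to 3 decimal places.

Normal-equation sums: Σ1 = 5, Σx^3 = 427, Σx^3·x^3 = 122539.
And Σz = 629, Σx^3·z = 182778.
AᵀA·[m, c]ᵀ = Aᵀz becomes [[5, 427]; [427, 122539]]·[m, c]ᵀ = [629, 182778]ᵀ.
Eliminating c: 122539·(row 1) − 427·(row 2) gives 430366·m = 122539·629 − 427·182778 = -969175, so m = -969175/430366.
Then c = (182778 − 427·(-969175/430366))/122539 = 645307/430366.

c = 1.499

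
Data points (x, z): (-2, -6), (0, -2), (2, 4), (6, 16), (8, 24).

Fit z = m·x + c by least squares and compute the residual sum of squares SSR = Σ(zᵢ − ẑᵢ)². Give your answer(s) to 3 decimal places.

The normal equations are: 108·m + 14·c = 308;  14·m + 5·c = 36.
det = 108·5 − 14² = 344.
m = (308·5 − 14·36)/344 = 259/86; c = (108·36 − 14·308)/344 = -53/43.
Residuals: 54/43, -33/43, -34/43, -36/43, 49/43; SSR = 206/43.

SSR = 4.791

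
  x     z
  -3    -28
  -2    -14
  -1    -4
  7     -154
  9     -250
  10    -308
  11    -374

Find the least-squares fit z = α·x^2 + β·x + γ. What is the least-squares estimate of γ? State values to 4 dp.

γ = -1.8734

Compute the Gram sums: Σx^2·x^2 = 33701, Σx^2·x = 3367, Σx^2 = 365, Σx·x = 365, Σx = 31, Σ1 = 7.
For Mᵀz: Σx^2·z = -104162, Σx·z = -10406, Σz = -1132.
Row-reducing yields α = -183224/60333, β = -20291/60333, γ = -37675/20111.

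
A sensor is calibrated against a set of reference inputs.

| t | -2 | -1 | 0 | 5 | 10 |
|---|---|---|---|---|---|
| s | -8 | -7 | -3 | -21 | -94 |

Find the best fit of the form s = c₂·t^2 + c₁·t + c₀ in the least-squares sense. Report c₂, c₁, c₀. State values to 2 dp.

c₂ = -1.05, c₁ = 1.44, c₀ = -2.62

Normal-equation sums: Σt^2·t^2 = 10642, Σt^2·t = 1116, Σt^2 = 130, Σt·t = 130, Σt = 12, Σ1 = 5.
And Σt^2·s = -9964, Σt·s = -1022, Σs = -133.
Normal equations: [[10642, 1116, 130]; [1116, 130, 12]; [130, 12, 5]]·[c₂, c₁, c₀]ᵀ = [-9964, -1022, -133]ᵀ.
Inverting the 3×3 Gram matrix, [c₂, c₁, c₀]ᵀ = [-116695/110623, 158863/110623, -289773/110623]ᵀ.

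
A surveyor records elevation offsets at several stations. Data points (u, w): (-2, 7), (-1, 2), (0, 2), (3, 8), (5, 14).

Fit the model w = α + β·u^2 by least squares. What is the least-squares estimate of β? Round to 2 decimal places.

β = 0.46

Setting ∂/∂α … = 0 gives: 5·α + 39·β = 33;  39·α + 723·β = 452.
det = 5·723 − 39² = 2094.
α = (33·723 − 39·452)/2094 = 2077/698; β = (5·452 − 39·33)/2094 = 973/2094.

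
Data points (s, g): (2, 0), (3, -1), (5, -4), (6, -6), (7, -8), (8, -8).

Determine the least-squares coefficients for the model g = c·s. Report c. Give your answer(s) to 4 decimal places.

Entries of XᵀX: Σs·s = 187.
Moment sums: Σs·g = -179.
So XᵀX·[c]ᵀ = Xᵀg: [[187]]·[c]ᵀ = [-179]ᵀ.
c = (-179)/187 = -0.957219.

c = -0.9572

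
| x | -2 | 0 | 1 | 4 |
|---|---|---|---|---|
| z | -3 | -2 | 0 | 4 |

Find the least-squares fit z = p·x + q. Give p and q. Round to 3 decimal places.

Forming AᵀA = [[21, 3]; [3, 4]] and Aᵀz = [22, -1]ᵀ gives AᵀA·[p, q]ᵀ = Aᵀz.
Δ = 21·4 − 3² = 75.
p = (22·4 − 3·(-1))/75 = 91/75; q = (21·(-1) − 3·22)/75 = -29/25.

p = 1.213, q = -1.160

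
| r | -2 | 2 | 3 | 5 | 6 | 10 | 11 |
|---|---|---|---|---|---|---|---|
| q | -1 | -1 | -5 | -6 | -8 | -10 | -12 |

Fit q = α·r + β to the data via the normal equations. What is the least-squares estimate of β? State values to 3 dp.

β = -1.707

Normal-equation sums: Σr·r = 299, Σr = 35, Σ1 = 7.
Right-hand side: Σr·q = -325, Σq = -43.
So MᵀM·[α, β]ᵀ = Mᵀq: [[299, 35]; [35, 7]]·[α, β]ᵀ = [-325, -43]ᵀ.
Eliminating β: 7·(row 1) − 35·(row 2) gives 868·α = 7·(-325) − 35·(-43) = -770, so α = -55/62.
Then β = ((-43) − 35·(-55/62))/7 = -741/434.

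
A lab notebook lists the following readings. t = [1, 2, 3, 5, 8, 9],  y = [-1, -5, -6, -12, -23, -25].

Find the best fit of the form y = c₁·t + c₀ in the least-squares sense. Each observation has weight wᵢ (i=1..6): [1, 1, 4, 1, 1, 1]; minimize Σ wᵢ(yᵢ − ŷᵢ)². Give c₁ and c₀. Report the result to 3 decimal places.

c₁ = -3.091, c₀ = 2.706

From the data, Σwᵢ·t·t = 211, Σwᵢ·t = 37, Σwᵢ·1 = 9.
Right-hand side: Σwᵢ·t·y = -552, Σwᵢ·y = -90.
det = 211·9 − 37² = 530.
c₁ = ((-552)·9 − 37·(-90))/530 = -819/265; c₀ = (211·(-90) − 37·(-552))/530 = 717/265.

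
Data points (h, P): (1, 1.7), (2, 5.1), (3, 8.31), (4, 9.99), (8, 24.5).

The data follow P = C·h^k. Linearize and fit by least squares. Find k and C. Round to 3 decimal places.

Linearized form: ln P = k·ln h + ln C. From the 5 transformed points,
Σln h = 5.2575, Σ(ln h)² = 7.9333, Σln P = 9.7776, Σln h·ln P = 13.2977.
Equations: 7.9333·k + 5.2575·ln C = 13.2977;  5.2575·k + 5·ln C = 9.7776.
Slope k = (n·Σln h·ln P − Σln h·Σln P)/(n·Σ(ln h)² − (Σln h)²) = (5·13.2977 − 5.2575·9.7776)/12.0252 = 1.25427; ln C = (Σln P − k·Σln h)/n = 0.63665, so C = exp(0.63665) = 1.89014.

k = 1.254, C = 1.890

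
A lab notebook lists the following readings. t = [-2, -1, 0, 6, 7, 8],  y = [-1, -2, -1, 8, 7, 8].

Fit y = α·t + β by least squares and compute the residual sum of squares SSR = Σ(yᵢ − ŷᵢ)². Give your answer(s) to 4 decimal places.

Forming MᵀM = [[154, 18]; [18, 6]] and Mᵀy = [165, 19]ᵀ gives MᵀM·[α, β]ᵀ = Mᵀy.
Eliminating β: 6·(row 1) − 18·(row 2) gives 600·α = 6·165 − 18·19 = 648, so α = 27/25.
Then β = (19 − 18·(27/25))/6 = -11/150.
Residuals: 37/30, -127/150, -139/150, 239/150, -73/150, -17/30; SSR = 929/150.

SSR = 6.1933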